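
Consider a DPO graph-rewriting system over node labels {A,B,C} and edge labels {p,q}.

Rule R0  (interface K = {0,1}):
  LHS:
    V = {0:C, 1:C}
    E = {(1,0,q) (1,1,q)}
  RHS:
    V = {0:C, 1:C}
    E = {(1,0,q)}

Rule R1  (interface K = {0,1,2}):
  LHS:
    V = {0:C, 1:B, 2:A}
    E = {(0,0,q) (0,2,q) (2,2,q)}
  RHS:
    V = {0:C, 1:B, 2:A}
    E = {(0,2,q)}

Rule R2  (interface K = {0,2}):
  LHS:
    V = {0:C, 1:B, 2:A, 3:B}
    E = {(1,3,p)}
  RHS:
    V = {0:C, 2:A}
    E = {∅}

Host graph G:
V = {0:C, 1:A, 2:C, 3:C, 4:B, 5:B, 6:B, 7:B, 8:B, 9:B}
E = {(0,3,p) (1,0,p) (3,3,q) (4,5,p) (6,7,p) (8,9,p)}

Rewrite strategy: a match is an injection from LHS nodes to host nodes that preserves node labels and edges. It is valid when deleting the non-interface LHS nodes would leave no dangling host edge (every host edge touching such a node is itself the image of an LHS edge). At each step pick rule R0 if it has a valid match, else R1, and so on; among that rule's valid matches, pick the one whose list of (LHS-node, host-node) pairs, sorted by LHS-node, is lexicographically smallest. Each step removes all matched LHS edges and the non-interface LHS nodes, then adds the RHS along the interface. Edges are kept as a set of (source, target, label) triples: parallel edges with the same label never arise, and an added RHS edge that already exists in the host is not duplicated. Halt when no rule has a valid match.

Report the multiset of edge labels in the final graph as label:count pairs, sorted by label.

Answer: p:2 q:1

Derivation:
start.  V:10 E:6  edges: 0-p->3 1-p->0 3-q->3 4-p->5 6-p->7 8-p->9
1. fire R2 via {0↦0, 1↦4, 2↦1, 3↦5}  →  V:8 E:5  edges: 0-p->3 1-p->0 3-q->3 6-p->7 8-p->9
2. fire R2 via {0↦0, 1↦6, 2↦1, 3↦7}  →  V:6 E:4  edges: 0-p->3 1-p->0 3-q->3 8-p->9
3. fire R2 via {0↦0, 1↦8, 2↦1, 3↦9}  →  V:4 E:3  edges: 0-p->3 1-p->0 3-q->3
halt: no rule applies after step 3
NF edges: [(0, 3, 'p'), (1, 0, 'p'), (3, 3, 'q')]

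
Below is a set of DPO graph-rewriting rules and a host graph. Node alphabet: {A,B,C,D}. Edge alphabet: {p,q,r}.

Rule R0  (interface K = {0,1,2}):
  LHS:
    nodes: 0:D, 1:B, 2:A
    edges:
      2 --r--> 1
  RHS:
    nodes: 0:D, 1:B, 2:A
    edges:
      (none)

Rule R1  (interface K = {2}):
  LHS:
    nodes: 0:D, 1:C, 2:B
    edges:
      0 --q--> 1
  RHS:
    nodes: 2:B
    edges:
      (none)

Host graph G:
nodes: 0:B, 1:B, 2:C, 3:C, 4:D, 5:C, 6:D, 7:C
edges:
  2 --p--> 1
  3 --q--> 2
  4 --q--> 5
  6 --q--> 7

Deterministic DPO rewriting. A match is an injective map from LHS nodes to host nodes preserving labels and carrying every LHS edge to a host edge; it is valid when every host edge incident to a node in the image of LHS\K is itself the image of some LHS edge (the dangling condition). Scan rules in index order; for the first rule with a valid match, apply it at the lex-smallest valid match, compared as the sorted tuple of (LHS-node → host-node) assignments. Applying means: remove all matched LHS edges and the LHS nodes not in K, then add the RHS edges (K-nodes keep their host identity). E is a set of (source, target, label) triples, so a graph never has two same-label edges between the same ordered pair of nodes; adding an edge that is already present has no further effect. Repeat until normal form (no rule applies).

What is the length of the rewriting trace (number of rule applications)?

initial: |V|=8 |E|=4  E = 2-p->1 3-q->2 4-q->5 6-q->7
step 1: apply R1 at {0↦4, 1↦5, 2↦0}  → |V|=6 |E|=3  E = 2-p->1 3-q->2 6-q->7
step 2: apply R1 at {0↦6, 1↦7, 2↦0}  → |V|=4 |E|=2  E = 2-p->1 3-q->2
halt: no rule applies after step 2

Answer: 2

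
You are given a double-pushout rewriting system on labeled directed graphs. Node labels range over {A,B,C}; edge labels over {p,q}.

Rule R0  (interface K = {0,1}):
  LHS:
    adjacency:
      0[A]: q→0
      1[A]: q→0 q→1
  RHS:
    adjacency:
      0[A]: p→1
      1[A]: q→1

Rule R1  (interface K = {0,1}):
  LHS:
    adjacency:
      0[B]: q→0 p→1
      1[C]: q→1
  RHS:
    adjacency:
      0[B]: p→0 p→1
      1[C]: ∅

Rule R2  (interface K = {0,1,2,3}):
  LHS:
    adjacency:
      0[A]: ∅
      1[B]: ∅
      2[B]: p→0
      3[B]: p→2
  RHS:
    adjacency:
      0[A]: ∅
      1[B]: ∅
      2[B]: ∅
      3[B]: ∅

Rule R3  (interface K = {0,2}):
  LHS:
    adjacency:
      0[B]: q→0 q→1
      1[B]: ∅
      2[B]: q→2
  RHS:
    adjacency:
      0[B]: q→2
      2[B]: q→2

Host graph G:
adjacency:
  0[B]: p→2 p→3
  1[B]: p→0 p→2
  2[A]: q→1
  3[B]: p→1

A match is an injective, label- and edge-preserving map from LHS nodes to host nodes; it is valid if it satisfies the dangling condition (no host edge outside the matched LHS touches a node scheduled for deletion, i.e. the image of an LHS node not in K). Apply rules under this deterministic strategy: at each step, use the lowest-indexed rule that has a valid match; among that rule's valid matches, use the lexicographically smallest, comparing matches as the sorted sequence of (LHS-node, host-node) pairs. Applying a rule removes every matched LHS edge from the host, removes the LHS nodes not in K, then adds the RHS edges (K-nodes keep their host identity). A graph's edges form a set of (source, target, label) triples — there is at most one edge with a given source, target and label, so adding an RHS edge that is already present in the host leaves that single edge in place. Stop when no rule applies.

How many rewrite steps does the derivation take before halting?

Answer: 2

Derivation:
initial: |V|=4 |E|=6  E = 0-p->2 0-p->3 1-p->0 1-p->2 2-q->1 3-p->1
step 1: apply R2 at {0↦2, 1↦0, 2↦1, 3↦3}  → |V|=4 |E|=4  E = 0-p->2 0-p->3 1-p->0 2-q->1
step 2: apply R2 at {0↦2, 1↦3, 2↦0, 3↦1}  → |V|=4 |E|=2  E = 0-p->3 2-q->1
normal form: no rule applies after step 2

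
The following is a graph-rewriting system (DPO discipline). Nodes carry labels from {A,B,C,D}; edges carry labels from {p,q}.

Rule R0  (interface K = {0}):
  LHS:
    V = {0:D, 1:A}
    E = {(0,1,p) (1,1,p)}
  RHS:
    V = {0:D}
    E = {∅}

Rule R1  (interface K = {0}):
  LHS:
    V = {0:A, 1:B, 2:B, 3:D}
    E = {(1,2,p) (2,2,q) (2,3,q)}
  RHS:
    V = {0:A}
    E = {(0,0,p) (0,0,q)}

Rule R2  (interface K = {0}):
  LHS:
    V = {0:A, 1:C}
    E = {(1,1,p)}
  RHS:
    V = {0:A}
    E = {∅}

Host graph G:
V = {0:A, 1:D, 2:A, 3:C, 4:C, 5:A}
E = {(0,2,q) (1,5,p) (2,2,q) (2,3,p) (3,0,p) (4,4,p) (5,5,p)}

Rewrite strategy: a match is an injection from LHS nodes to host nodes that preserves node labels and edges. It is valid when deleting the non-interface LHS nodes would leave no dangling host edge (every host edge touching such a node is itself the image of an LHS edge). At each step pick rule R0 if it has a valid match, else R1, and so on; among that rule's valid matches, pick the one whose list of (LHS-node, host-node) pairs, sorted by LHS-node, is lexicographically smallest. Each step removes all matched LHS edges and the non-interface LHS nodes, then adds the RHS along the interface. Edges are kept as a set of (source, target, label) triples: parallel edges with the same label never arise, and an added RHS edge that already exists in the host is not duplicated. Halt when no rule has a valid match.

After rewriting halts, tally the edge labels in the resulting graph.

initial: |V|=6 |E|=7  E = 0-q->2 1-p->5 2-q->2 2-p->3 3-p->0 4-p->4 5-p->5
step 1: apply R0 at {0↦1, 1↦5}  → |V|=5 |E|=5  E = 0-q->2 2-q->2 2-p->3 3-p->0 4-p->4
step 2: apply R2 at {0↦0, 1↦4}  → |V|=4 |E|=4  E = 0-q->2 2-q->2 2-p->3 3-p->0
final graph: no rule applies after step 2
NF edges: [(0, 2, 'q'), (2, 2, 'q'), (2, 3, 'p'), (3, 0, 'p')]

Answer: p:2 q:2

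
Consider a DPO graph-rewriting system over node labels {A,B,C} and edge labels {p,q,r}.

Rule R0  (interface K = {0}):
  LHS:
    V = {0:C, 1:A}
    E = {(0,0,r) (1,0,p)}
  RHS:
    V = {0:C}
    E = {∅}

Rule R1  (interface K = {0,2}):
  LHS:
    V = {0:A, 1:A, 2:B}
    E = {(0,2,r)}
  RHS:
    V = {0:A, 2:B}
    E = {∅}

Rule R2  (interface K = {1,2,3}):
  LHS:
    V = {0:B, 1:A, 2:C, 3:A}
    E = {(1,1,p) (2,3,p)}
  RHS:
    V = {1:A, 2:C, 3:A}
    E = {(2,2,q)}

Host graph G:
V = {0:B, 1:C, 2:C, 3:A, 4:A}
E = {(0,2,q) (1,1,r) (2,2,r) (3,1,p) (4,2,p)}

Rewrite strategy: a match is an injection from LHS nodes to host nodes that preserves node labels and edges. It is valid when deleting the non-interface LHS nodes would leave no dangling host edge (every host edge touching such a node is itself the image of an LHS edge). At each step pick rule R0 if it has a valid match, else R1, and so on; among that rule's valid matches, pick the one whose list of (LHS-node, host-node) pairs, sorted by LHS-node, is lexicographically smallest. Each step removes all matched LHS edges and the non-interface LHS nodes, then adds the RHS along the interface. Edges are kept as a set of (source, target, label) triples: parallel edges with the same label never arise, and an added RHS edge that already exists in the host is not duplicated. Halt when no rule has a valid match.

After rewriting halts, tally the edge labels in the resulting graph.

Answer: q:1

Rewrite trace:
start.  V:5 E:5  edges: 0-q->2 1-r->1 2-r->2 3-p->1 4-p->2
1. fire R0 via {0↦1, 1↦3}  →  V:4 E:3  edges: 0-q->2 2-r->2 4-p->2
2. fire R0 via {0↦2, 1↦4}  →  V:3 E:1  edges: 0-q->2
final graph: no rule applies after step 2
NF edges: [(0, 2, 'q')]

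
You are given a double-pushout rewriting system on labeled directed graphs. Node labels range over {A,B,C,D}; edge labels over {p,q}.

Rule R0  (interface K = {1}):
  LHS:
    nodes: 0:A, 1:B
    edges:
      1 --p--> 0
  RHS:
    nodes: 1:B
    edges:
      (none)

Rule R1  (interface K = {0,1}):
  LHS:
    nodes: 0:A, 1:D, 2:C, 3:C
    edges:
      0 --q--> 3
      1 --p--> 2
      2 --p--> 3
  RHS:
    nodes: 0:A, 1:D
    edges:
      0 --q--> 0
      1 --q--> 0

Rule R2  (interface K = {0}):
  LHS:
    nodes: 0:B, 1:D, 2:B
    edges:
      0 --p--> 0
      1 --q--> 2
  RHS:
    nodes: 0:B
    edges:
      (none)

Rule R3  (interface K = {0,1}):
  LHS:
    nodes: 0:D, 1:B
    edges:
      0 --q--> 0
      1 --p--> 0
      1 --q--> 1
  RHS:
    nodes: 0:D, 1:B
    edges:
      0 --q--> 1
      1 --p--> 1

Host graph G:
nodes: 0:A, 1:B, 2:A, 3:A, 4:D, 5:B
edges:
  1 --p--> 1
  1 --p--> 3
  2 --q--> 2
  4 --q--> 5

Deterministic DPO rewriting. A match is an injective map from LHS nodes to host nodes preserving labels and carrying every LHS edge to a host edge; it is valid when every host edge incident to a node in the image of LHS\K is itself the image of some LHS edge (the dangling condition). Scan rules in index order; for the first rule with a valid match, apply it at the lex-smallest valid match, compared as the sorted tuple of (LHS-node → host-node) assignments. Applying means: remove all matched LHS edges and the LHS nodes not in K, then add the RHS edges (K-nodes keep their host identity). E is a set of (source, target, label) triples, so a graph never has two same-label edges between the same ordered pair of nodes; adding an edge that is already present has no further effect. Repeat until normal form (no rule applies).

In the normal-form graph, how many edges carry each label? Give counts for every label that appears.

Answer: q:1

Derivation:
[0] host  ⇒  6 nodes, 4 edges  {1-p->1 1-p->3 2-q->2 4-q->5}
[1] R0 @ {0↦3, 1↦1}  ⇒  5 nodes, 3 edges  {1-p->1 2-q->2 4-q->5}
[2] R2 @ {0↦1, 1↦4, 2↦5}  ⇒  3 nodes, 1 edges  {2-q->2}
final graph: no rule applies after step 2
NF edges: [(2, 2, 'q')]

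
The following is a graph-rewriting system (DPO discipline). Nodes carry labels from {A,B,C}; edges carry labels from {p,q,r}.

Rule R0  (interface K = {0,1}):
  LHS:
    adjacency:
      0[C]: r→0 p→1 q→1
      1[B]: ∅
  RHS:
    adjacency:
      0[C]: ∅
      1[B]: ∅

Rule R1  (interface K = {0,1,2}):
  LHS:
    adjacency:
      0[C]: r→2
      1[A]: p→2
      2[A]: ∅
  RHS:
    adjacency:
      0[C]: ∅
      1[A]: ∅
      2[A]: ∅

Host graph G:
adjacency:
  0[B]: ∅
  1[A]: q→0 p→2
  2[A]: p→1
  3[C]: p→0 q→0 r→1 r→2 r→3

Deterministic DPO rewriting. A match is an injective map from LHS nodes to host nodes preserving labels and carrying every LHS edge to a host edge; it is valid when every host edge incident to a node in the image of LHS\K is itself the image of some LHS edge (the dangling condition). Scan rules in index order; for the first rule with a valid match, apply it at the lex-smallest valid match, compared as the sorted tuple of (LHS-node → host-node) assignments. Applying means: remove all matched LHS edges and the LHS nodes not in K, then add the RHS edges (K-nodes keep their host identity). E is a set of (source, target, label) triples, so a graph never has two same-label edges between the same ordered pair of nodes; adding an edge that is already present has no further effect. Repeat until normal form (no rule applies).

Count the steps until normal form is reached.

Answer: 3

Steps:
start.  V:4 E:8  edges: 1-q->0 1-p->2 2-p->1 3-p->0 3-q->0 3-r->1 3-r->2 3-r->3
1. fire R0 via {0↦3, 1↦0}  →  V:4 E:5  edges: 1-q->0 1-p->2 2-p->1 3-r->1 3-r->2
2. fire R1 via {0↦3, 1↦1, 2↦2}  →  V:4 E:3  edges: 1-q->0 2-p->1 3-r->1
3. fire R1 via {0↦3, 1↦2, 2↦1}  →  V:4 E:1  edges: 1-q->0
halt: no rule applies after step 3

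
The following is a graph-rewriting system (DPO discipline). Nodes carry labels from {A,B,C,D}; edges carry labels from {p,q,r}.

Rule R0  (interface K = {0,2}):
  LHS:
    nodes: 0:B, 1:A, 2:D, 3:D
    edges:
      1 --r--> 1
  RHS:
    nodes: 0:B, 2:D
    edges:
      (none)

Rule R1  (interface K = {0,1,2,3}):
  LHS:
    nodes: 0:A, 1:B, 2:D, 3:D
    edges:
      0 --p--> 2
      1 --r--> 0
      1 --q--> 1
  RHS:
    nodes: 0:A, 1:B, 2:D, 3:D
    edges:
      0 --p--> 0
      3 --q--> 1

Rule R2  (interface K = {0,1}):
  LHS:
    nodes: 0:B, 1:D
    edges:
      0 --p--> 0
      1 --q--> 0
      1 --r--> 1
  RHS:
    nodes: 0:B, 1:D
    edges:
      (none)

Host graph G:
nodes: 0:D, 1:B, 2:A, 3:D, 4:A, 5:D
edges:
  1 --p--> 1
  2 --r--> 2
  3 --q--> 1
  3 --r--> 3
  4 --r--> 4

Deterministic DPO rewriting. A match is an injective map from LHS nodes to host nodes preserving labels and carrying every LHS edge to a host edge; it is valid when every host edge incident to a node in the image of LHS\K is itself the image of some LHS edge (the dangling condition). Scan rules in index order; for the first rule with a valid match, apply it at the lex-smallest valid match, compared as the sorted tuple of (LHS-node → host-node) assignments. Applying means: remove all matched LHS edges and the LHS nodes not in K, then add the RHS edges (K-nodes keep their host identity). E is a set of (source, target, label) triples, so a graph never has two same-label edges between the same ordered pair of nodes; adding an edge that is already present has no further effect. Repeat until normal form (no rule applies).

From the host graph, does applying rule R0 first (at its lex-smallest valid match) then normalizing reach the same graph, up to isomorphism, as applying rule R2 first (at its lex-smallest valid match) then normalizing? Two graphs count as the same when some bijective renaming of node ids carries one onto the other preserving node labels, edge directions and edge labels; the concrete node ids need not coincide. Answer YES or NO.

Answer: YES

Steps:
branch R0-first: apply at {0↦1, 1↦2, 2↦0, 3↦5} → |E|=4, then 2 more step(s) → NF |V|=2 |E|=0 V={1:B, 3:D} E=∅
branch R2-first: apply at {0↦1, 1↦3} → |E|=2, then 2 more step(s) → NF |V|=2 |E|=0 V={0:D, 1:B} E=∅
graphs isomorphic (equal up to label-preserving node renaming)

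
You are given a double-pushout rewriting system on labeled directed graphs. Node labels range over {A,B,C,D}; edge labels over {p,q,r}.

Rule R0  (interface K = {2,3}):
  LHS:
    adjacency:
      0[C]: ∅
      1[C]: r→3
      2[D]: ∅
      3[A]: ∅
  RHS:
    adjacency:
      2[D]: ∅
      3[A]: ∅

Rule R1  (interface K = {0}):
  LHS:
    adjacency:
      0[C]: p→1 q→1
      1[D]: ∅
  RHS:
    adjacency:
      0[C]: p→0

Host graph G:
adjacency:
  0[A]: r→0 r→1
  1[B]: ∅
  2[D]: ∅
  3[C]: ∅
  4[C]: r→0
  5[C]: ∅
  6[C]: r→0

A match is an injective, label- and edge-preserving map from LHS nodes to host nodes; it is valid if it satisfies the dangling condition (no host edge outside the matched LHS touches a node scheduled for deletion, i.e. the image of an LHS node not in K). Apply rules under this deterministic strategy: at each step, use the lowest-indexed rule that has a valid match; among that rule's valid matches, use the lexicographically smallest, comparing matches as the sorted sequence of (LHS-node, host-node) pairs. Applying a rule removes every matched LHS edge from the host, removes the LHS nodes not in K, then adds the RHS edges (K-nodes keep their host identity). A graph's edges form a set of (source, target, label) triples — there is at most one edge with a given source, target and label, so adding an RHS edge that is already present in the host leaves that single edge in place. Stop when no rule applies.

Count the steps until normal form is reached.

Answer: 2

Steps:
initial: |V|=7 |E|=4  E = 0-r->0 0-r->1 4-r->0 6-r->0
step 1: apply R0 at {0↦3, 1↦4, 2↦2, 3↦0}  → |V|=5 |E|=3  E = 0-r->0 0-r->1 6-r->0
step 2: apply R0 at {0↦5, 1↦6, 2↦2, 3↦0}  → |V|=3 |E|=2  E = 0-r->0 0-r->1
normal form: no rule applies after step 2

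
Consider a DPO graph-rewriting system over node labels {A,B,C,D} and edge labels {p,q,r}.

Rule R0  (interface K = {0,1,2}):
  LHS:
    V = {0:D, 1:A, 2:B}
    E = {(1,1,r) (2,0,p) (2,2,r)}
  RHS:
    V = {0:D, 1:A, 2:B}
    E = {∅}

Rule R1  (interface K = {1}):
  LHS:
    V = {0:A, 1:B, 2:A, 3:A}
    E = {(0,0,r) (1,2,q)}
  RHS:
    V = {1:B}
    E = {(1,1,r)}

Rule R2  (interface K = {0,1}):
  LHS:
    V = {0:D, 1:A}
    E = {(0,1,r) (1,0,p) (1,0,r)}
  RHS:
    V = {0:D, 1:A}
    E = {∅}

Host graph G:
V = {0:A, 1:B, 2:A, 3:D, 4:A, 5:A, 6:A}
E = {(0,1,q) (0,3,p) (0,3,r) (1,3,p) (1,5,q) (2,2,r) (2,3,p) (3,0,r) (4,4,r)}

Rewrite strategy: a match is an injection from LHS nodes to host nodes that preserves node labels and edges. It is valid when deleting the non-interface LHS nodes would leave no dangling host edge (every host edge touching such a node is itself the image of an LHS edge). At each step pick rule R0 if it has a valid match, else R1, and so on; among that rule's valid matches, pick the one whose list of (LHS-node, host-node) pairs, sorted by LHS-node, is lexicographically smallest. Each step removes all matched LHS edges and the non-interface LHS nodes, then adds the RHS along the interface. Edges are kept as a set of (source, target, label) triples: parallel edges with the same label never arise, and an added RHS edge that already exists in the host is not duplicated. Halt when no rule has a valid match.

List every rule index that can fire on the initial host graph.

R0: no valid match — LHS pattern not found
R1: 1 valid match — {0↦4, 1↦1, 2↦5, 3↦6}
R2: 1 valid match — {0↦3, 1↦0}

Answer: [R1,R2]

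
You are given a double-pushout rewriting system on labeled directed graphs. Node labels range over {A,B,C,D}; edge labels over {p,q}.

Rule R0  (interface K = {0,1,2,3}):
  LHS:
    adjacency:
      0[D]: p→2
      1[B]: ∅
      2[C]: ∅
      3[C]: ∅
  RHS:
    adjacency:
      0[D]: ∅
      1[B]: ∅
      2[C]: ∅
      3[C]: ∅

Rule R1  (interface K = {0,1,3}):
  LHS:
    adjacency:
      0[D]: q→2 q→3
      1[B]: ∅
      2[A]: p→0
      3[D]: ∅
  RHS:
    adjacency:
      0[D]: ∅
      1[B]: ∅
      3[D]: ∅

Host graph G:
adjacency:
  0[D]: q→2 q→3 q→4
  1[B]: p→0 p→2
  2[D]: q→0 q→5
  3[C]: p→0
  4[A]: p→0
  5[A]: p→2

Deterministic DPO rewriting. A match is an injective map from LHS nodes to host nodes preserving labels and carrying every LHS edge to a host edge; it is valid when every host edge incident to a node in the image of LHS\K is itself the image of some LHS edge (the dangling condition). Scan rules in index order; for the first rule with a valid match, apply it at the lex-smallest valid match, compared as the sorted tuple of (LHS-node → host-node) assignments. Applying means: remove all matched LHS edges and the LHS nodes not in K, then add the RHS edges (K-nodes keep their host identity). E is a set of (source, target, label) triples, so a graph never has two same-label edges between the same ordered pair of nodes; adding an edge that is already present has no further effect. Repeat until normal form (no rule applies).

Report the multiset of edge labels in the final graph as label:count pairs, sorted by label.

Answer: p:3 q:1

Derivation:
[0] host  ⇒  6 nodes, 10 edges  {0-q->2 0-q->3 0-q->4 1-p->0 1-p->2 2-q->0 2-q->5 3-p->0 4-p->0 5-p->2}
[1] R1 @ {0↦0, 1↦1, 2↦4, 3↦2}  ⇒  5 nodes, 7 edges  {0-q->3 1-p->0 1-p->2 2-q->0 2-q->5 3-p->0 5-p->2}
[2] R1 @ {0↦2, 1↦1, 2↦5, 3↦0}  ⇒  4 nodes, 4 edges  {0-q->3 1-p->0 1-p->2 3-p->0}
final graph: no rule applies after step 2
NF edges: [(0, 3, 'q'), (1, 0, 'p'), (1, 2, 'p'), (3, 0, 'p')]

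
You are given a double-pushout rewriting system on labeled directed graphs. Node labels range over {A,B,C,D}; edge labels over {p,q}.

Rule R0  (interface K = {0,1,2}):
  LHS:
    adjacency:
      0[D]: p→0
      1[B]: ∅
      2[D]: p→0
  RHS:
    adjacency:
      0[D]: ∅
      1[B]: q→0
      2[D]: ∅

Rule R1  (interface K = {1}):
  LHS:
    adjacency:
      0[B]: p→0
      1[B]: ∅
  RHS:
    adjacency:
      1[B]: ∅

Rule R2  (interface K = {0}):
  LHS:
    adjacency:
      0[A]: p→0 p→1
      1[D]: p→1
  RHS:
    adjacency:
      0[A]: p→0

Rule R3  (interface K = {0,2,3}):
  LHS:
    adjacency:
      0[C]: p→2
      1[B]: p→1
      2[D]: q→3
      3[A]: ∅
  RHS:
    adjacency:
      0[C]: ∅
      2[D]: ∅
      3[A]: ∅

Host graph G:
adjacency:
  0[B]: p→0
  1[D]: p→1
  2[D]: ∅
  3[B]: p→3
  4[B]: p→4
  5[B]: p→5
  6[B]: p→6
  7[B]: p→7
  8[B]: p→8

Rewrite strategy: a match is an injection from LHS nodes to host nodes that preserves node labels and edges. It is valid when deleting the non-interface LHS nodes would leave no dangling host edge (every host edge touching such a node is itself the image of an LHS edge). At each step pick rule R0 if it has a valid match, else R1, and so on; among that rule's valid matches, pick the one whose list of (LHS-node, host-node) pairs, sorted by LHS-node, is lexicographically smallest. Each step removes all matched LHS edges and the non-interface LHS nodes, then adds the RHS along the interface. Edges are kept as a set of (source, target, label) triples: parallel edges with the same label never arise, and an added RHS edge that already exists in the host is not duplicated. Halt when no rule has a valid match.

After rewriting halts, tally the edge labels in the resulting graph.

start.  V:9 E:8  edges: 0-p->0 1-p->1 3-p->3 4-p->4 5-p->5 6-p->6 7-p->7 8-p->8
1. fire R1 via {0↦0, 1↦3}  →  V:8 E:7  edges: 1-p->1 3-p->3 4-p->4 5-p->5 6-p->6 7-p->7 8-p->8
2. fire R1 via {0↦3, 1↦4}  →  V:7 E:6  edges: 1-p->1 4-p->4 5-p->5 6-p->6 7-p->7 8-p->8
3. fire R1 via {0↦4, 1↦5}  →  V:6 E:5  edges: 1-p->1 5-p->5 6-p->6 7-p->7 8-p->8
4. fire R1 via {0↦5, 1↦6}  →  V:5 E:4  edges: 1-p->1 6-p->6 7-p->7 8-p->8
5. fire R1 via {0↦6, 1↦7}  →  V:4 E:3  edges: 1-p->1 7-p->7 8-p->8
6. fire R1 via {0↦7, 1↦8}  →  V:3 E:2  edges: 1-p->1 8-p->8
normal form: no rule applies after step 6
NF edges: [(1, 1, 'p'), (8, 8, 'p')]

Answer: p:2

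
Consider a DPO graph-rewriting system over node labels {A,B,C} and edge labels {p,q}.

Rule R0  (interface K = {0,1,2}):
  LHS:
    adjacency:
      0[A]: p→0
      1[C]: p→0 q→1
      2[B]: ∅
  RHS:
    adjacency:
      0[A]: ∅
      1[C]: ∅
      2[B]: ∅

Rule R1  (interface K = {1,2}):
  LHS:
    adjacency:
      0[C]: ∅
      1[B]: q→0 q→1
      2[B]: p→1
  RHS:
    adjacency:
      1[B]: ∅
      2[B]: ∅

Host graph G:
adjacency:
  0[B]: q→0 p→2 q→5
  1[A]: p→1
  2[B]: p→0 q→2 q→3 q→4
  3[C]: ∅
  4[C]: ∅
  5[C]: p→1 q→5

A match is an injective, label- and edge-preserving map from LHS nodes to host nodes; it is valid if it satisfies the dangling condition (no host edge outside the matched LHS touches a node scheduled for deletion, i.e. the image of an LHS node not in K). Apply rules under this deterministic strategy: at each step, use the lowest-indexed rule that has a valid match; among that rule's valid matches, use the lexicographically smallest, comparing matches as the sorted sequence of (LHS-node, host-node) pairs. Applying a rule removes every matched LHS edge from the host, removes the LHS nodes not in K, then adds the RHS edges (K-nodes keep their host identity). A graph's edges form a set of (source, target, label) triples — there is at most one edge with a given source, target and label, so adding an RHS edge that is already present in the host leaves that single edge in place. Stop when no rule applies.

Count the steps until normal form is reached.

start.  V:6 E:10  edges: 0-q->0 0-p->2 0-q->5 1-p->1 2-p->0 2-q->2 2-q->3 2-q->4 5-p->1 5-q->5
1. fire R0 via {0↦1, 1↦5, 2↦0}  →  V:6 E:7  edges: 0-q->0 0-p->2 0-q->5 2-p->0 2-q->2 2-q->3 2-q->4
2. fire R1 via {0↦3, 1↦2, 2↦0}  →  V:5 E:4  edges: 0-q->0 0-q->5 2-p->0 2-q->4
3. fire R1 via {0↦5, 1↦0, 2↦2}  →  V:4 E:1  edges: 2-q->4
final graph: no rule applies after step 3

Answer: 3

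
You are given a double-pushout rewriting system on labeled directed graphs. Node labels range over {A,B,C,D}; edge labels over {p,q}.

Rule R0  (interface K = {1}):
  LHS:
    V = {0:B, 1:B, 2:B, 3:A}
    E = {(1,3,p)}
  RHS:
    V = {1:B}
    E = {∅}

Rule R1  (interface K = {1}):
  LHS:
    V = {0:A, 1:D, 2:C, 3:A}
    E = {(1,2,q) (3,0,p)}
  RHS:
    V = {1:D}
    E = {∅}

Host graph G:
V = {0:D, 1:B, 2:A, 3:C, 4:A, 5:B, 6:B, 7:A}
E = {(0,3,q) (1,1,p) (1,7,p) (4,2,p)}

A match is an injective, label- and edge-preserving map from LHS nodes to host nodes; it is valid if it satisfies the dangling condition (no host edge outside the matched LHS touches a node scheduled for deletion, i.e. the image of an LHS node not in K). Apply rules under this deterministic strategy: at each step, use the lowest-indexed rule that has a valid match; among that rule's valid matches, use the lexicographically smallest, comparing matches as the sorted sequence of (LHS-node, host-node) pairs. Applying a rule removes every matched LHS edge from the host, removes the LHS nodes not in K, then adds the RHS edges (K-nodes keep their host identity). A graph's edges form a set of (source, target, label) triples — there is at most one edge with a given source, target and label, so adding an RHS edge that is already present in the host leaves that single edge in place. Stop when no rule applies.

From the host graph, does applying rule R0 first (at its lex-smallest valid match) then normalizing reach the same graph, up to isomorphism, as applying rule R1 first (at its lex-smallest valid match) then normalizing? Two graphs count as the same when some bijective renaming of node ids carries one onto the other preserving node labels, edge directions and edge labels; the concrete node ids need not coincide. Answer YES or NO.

Answer: YES

Derivation:
branch R0-first: apply at {0↦5, 1↦1, 2↦6, 3↦7} → |E|=3, then 1 more step(s) → NF |V|=2 |E|=1 V={0:D, 1:B} E=1-p->1
branch R1-first: apply at {0↦2, 1↦0, 2↦3, 3↦4} → |E|=2, then 1 more step(s) → NF |V|=2 |E|=1 V={0:D, 1:B} E=1-p->1
graphs isomorphic (equal up to label-preserving node renaming)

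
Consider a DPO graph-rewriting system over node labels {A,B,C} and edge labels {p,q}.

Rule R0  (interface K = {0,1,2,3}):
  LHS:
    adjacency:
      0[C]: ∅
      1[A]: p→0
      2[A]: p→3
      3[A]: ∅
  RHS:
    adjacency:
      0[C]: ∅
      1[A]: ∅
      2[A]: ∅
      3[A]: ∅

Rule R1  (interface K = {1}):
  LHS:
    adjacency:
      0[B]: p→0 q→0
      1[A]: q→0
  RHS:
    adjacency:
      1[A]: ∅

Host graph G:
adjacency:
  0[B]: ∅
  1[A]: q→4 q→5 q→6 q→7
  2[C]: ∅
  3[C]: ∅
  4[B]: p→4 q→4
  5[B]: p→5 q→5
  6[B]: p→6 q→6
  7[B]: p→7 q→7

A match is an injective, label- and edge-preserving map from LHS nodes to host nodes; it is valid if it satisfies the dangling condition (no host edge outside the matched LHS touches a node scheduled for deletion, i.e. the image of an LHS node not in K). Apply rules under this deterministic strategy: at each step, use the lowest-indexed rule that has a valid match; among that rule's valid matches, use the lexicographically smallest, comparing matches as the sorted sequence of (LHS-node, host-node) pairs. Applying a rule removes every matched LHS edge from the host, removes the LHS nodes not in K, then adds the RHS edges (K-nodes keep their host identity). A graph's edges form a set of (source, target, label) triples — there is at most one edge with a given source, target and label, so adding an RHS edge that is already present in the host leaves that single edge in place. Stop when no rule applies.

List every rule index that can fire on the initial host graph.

R0: no valid match — LHS pattern not found
R1: 4 valid matches — {0↦4, 1↦1}, {0↦5, 1↦1}, {0↦6, 1↦1} (+1 more)

Answer: [R1]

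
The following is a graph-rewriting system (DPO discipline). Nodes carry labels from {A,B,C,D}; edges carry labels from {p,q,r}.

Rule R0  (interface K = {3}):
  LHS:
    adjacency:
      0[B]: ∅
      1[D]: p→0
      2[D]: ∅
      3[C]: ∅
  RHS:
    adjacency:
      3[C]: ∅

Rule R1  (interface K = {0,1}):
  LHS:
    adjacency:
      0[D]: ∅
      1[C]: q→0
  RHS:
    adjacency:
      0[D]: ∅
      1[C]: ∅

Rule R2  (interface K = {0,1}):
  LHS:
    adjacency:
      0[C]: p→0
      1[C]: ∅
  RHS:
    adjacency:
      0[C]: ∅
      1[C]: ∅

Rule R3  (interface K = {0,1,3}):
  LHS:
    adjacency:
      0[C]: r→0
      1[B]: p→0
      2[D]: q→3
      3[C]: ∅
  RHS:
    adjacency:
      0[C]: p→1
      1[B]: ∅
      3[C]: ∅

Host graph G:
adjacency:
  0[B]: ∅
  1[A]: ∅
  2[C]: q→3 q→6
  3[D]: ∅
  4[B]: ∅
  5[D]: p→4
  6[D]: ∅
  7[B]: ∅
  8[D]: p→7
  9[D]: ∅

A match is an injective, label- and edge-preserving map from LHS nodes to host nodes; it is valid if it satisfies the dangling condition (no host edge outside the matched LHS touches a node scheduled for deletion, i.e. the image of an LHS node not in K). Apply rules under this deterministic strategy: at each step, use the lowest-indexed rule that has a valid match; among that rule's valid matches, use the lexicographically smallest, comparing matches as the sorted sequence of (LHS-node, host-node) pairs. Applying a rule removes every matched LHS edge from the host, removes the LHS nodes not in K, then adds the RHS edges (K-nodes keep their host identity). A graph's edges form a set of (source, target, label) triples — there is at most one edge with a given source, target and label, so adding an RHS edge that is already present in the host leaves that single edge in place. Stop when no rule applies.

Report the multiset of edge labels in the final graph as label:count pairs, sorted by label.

Answer: (no edges)

Derivation:
start.  V:10 E:4  edges: 2-q->3 2-q->6 5-p->4 8-p->7
1. fire R0 via {0↦4, 1↦5, 2↦9, 3↦2}  →  V:7 E:3  edges: 2-q->3 2-q->6 8-p->7
2. fire R1 via {0↦3, 1↦2}  →  V:7 E:2  edges: 2-q->6 8-p->7
3. fire R0 via {0↦7, 1↦8, 2↦3, 3↦2}  →  V:4 E:1  edges: 2-q->6
4. fire R1 via {0↦6, 1↦2}  →  V:4 E:0  edges: ∅
halt: no rule applies after step 4
NF edges: []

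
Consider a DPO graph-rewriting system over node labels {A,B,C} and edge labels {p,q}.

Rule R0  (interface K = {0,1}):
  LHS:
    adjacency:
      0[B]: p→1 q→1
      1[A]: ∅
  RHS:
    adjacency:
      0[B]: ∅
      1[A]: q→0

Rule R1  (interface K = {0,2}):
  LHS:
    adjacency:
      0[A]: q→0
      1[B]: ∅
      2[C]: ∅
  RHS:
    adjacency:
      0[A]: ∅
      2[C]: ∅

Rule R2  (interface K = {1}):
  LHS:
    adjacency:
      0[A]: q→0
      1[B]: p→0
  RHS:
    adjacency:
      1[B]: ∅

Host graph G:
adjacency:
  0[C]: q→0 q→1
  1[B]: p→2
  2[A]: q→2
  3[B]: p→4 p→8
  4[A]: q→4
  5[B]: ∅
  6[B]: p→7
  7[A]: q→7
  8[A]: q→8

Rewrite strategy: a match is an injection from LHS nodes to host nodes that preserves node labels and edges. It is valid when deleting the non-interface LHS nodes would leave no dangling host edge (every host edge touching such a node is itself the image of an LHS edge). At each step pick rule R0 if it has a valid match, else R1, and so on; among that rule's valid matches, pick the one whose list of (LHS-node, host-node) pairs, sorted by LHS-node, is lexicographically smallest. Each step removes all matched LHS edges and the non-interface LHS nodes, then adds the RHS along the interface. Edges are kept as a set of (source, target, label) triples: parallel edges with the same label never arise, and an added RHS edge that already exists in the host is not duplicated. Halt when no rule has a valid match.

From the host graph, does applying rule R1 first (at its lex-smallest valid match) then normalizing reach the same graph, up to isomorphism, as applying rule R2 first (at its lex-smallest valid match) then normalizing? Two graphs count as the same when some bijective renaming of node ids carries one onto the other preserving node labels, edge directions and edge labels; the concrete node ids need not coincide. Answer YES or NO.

branch R1-first: apply at {0↦2, 1↦5, 2↦0} → |E|=9, then 3 more step(s) → NF |V|=5 |E|=4 V={0:C, 1:B, 2:A, 3:B, 8:A} E=0-q->0 0-q->1 1-p->2 3-p->8
branch R2-first: apply at {0↦2, 1↦1} → |E|=8, then 3 more step(s) → NF |V|=5 |E|=4 V={0:C, 1:B, 3:B, 4:A, 8:A} E=0-q->0 0-q->1 3-p->4 3-p->8
graphs not isomorphic

Answer: NO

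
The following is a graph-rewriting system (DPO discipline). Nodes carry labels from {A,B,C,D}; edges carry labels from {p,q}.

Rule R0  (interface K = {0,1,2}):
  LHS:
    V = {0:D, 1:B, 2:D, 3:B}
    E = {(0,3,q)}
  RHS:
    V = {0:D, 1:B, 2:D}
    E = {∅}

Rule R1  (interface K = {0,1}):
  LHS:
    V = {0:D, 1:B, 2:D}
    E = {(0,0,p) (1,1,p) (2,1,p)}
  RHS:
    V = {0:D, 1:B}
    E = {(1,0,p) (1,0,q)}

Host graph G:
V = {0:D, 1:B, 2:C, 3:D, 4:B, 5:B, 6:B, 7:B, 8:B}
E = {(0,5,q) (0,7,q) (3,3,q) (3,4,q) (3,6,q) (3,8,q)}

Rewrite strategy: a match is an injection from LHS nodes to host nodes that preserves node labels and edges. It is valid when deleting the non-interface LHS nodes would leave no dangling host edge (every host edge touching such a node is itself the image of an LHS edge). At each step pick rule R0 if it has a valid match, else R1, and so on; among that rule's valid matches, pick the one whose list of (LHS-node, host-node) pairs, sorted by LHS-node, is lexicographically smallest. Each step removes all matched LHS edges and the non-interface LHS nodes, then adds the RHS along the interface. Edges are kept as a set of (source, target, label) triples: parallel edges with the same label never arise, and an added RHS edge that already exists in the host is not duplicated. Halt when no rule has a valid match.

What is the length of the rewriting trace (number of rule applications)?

start.  V:9 E:6  edges: 0-q->5 0-q->7 3-q->3 3-q->4 3-q->6 3-q->8
1. fire R0 via {0↦0, 1↦1, 2↦3, 3↦5}  →  V:8 E:5  edges: 0-q->7 3-q->3 3-q->4 3-q->6 3-q->8
2. fire R0 via {0↦0, 1↦1, 2↦3, 3↦7}  →  V:7 E:4  edges: 3-q->3 3-q->4 3-q->6 3-q->8
3. fire R0 via {0↦3, 1↦1, 2↦0, 3↦4}  →  V:6 E:3  edges: 3-q->3 3-q->6 3-q->8
4. fire R0 via {0↦3, 1↦1, 2↦0, 3↦6}  →  V:5 E:2  edges: 3-q->3 3-q->8
5. fire R0 via {0↦3, 1↦1, 2↦0, 3↦8}  →  V:4 E:1  edges: 3-q->3
final graph: no rule applies after step 5

Answer: 5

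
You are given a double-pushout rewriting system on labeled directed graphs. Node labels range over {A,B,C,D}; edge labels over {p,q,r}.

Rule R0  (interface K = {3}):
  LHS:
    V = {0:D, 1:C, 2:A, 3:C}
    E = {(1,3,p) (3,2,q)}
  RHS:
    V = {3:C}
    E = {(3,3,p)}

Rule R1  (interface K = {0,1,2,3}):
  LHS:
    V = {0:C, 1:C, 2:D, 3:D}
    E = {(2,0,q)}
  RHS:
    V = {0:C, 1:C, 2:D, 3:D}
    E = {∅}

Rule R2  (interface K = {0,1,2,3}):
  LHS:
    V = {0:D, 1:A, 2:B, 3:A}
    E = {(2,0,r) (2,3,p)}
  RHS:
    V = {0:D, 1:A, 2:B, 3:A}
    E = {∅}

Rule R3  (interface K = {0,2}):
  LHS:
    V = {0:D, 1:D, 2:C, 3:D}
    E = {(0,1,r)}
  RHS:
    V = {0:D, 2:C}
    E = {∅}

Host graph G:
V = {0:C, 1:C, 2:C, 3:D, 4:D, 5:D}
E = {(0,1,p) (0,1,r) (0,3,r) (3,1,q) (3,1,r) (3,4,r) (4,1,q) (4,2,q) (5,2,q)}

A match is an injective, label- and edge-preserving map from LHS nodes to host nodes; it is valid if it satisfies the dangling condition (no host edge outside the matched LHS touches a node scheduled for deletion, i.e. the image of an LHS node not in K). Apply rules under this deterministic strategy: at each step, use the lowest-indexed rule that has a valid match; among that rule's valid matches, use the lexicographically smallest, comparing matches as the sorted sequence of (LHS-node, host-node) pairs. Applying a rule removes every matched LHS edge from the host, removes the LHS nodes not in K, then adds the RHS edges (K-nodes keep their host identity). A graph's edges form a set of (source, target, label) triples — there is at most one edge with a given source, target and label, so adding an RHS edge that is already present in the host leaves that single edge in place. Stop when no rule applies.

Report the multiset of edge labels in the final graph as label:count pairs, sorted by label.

Answer: p:1 r:3

Steps:
initial: |V|=6 |E|=9  E = 0-p->1 0-r->1 0-r->3 3-q->1 3-r->1 3-r->4 4-q->1 4-q->2 5-q->2
step 1: apply R1 at {0↦1, 1↦0, 2↦3, 3↦4}  → |V|=6 |E|=8  E = 0-p->1 0-r->1 0-r->3 3-r->1 3-r->4 4-q->1 4-q->2 5-q->2
step 2: apply R1 at {0↦1, 1↦0, 2↦4, 3↦3}  → |V|=6 |E|=7  E = 0-p->1 0-r->1 0-r->3 3-r->1 3-r->4 4-q->2 5-q->2
step 3: apply R1 at {0↦2, 1↦0, 2↦4, 3↦3}  → |V|=6 |E|=6  E = 0-p->1 0-r->1 0-r->3 3-r->1 3-r->4 5-q->2
step 4: apply R1 at {0↦2, 1↦0, 2↦5, 3↦3}  → |V|=6 |E|=5  E = 0-p->1 0-r->1 0-r->3 3-r->1 3-r->4
step 5: apply R3 at {0↦3, 1↦4, 2↦0, 3↦5}  → |V|=4 |E|=4  E = 0-p->1 0-r->1 0-r->3 3-r->1
normal form: no rule applies after step 5
NF edges: [(0, 1, 'p'), (0, 1, 'r'), (0, 3, 'r'), (3, 1, 'r')]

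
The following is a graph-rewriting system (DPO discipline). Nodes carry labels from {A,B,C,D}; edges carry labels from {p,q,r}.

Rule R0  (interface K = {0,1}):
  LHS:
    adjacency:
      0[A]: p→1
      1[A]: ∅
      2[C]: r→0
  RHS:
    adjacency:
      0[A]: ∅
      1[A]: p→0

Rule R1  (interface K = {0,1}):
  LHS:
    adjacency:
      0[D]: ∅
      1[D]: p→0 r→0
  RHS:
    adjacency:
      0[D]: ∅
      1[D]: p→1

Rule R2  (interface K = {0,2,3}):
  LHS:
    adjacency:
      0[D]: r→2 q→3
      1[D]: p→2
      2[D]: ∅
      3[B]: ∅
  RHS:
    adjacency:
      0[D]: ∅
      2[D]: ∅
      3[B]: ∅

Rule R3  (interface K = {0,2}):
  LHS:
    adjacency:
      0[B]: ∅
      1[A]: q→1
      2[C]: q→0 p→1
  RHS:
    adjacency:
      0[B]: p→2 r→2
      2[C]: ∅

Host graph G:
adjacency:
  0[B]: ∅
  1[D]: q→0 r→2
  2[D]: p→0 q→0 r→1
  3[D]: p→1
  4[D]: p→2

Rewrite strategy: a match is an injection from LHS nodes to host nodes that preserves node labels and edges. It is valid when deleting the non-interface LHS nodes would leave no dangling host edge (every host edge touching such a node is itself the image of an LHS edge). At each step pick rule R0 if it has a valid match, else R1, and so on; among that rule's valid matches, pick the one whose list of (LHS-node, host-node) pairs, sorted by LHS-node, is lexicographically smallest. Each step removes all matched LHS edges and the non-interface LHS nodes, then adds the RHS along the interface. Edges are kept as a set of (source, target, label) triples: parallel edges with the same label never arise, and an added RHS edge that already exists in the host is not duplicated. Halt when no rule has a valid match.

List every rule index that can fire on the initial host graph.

Answer: [R2]

Rewrite trace:
R0: no valid match — LHS pattern not found
R1: no valid match — LHS pattern not found
R2: 2 valid matches — {0↦1, 1↦4, 2↦2, 3↦0}, {0↦2, 1↦3, 2↦1, 3↦0}
R3: no valid match — LHS pattern not found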